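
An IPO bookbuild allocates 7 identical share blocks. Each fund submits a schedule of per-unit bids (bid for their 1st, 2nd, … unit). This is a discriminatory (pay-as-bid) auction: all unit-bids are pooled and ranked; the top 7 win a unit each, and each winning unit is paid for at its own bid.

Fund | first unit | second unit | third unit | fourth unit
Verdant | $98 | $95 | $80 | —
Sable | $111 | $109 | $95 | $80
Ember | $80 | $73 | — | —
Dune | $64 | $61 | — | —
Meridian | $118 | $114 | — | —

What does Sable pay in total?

Merging the schedules and taking the best 7: 118 (Meridian-1), 114 (Meridian-2), 111 (Sable-1), 109 (Sable-2), 98 (Verdant-1), 95 (Verdant-2), 95 (Sable-3)
Next rejected bid: $80 (not a price — pay-as-bid).
Sable's winning unit-bids: 111 + 109 + 95 = $315.

Sable pays $315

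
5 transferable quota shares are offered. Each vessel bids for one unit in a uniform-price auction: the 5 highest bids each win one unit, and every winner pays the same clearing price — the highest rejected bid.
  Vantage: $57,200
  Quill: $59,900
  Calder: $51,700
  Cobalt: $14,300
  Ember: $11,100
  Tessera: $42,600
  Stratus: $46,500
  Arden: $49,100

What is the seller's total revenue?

Sorting: 59,900 (Quill), 57,200 (Vantage), 51,700 (Calder), 49,100 (Arden), 46,500 (Stratus), 42,600 (Tessera), 14,300 (Cobalt), …
The 5 highest are Quill, Vantage, Calder, Arden, Stratus.
Clearing price = highest rejected bid = $42,600.
Total revenue = 5 × $42,600 = $213,000.

Total revenue: $213,000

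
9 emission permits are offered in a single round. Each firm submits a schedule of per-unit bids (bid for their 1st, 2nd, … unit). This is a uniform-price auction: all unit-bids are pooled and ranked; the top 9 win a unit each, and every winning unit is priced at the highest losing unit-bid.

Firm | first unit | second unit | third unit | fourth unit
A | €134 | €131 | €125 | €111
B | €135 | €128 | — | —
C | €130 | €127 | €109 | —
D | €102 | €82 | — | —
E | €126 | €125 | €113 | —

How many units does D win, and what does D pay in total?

Merging the schedules and taking the best 9: 135 (B-1), 134 (A-1), 131 (A-2), 130 (C-1), 128 (B-2), 127 (C-2), 126 (E-1), 125 (A-3), 125 (E-2)
The (k+1)-th unit-bid is €113.
D wins 0 unit(s) at €113 each.

D: 0 units, pays €0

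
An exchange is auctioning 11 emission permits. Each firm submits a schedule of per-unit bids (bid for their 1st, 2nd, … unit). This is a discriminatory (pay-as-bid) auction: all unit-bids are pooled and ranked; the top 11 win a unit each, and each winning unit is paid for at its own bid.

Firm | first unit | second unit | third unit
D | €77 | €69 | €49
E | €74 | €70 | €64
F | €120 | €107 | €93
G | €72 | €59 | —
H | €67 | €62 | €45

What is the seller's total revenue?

Total revenue: €875

All unit-bids, highest first — top 11: 120 (F-1), 107 (F-2), 93 (F-3), 77 (D-1), 74 (E-1), 72 (G-1), 70 (E-2), 69 (D-2), 67 (H-1), 64 (E-3), 62 (H-2)
Next rejected bid: €59 (not a price — pay-as-bid).
Each winning unit pays its own bid.
Revenue = 120 + 107 + 93 + 77 + 74 + 72 + 70 + 69 + 67 + 64 + 62 = €875.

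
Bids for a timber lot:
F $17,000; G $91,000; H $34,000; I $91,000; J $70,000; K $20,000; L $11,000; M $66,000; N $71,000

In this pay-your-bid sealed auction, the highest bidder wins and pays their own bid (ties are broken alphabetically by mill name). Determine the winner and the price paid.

Bids in order: 91,000 (G) > 91,000 (I) > 71,000 (N) > 70,000 (J) > 66,000 (M) > 34,000 (H) > …
Tie at $91,000 → G wins by tie-break.
G has the highest bid and pays exactly that: $91,000.

G pays $91,000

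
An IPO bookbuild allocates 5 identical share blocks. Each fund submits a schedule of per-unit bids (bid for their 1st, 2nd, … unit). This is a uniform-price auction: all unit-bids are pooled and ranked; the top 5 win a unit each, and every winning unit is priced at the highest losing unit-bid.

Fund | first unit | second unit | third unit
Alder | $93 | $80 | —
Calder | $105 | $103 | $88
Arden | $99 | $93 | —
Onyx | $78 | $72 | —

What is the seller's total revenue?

Merging the schedules and taking the best 5: 105 (Calder-1), 103 (Calder-2), 99 (Arden-1), 93 (Alder-1), 93 (Arden-2)
First bid not allocated: $88.
Allocation: Alder 1, Arden 2, Calder 2. Every unit priced at $88.
Revenue = 5 × 88 = $440.

Total revenue: $440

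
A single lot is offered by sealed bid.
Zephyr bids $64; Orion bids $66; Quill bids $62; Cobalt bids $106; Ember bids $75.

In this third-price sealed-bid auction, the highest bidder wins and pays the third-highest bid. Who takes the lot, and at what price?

Cobalt pays $66

Rule: the highest bidder wins and pays the third-highest bid.
Sorting bids: 106 (Cobalt) > 75 (Ember) > 66 (Orion) > 64 (Zephyr) > 62 (Quill)
Cobalt wins; payment is bid #3 in the ranking = $66.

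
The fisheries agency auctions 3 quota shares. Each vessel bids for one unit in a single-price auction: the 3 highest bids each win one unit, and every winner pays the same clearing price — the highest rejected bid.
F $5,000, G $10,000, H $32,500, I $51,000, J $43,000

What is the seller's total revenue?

Total revenue: $30,000

Bids ranked high→low: 51,000 (I), 43,000 (J), 32,500 (H), 10,000 (G), 5,000 (F)
Top 3: I, J, H.
Clearing price = highest rejected bid = $10,000.
Total revenue = 3 × $10,000 = $30,000.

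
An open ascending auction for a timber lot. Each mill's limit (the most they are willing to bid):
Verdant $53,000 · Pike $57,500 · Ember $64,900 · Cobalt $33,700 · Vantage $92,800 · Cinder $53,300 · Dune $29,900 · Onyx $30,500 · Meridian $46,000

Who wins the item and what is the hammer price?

Vantage wins at $64,900

Limits ranked: 92,800 (Vantage) > 64,900 (Ember) > 57,500 (Pike) > 53,300 (Cinder) > 53,000 (Verdant) > 46,000 (Meridian) > …
Bidding ends when Ember exits at $64,900; Vantage takes it.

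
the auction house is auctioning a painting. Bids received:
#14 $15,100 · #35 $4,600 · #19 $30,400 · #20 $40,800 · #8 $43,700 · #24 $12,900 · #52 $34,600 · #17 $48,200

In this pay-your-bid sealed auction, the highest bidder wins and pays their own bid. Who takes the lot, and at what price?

Bids ranked: 48,200 (#17) > 43,700 (#8) > 40,800 (#20) > 34,600 (#52) > 30,400 (#19) > 15,100 (#14) > …
First-price: #17 pays what they bid, $48,200.

#17 pays $48,200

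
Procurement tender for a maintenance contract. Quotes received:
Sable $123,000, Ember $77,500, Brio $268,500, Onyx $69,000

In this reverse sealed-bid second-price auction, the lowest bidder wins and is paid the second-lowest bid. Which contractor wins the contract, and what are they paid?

Onyx is paid $77,500

Rule: the lowest bidder wins and is paid the second-lowest bid.
Bids in order: 69,000 (Onyx) < 77,500 (Ember) < 123,000 (Sable) < 268,500 (Brio)
Second-price: Onyx is paid Ember's bid of $77,500.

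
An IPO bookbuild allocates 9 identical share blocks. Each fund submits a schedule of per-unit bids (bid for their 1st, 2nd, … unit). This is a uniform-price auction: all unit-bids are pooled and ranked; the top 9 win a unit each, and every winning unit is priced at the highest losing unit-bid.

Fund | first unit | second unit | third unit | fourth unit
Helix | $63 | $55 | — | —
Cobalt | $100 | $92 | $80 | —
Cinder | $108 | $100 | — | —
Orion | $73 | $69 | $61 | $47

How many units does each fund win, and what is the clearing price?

Cinder 2, Cobalt 3, Helix 1, Orion 3; clearing price $55

Merging the schedules and taking the best 9: 108 (Cinder-1), 100 (Cobalt-1), 100 (Cinder-2), 92 (Cobalt-2), 80 (Cobalt-3), 73 (Orion-1), 69 (Orion-2), 63 (Helix-1), 61 (Orion-3)
The (k+1)-th unit-bid is $55.
Allocation: Cinder 2, Cobalt 3, Helix 1, Orion 3.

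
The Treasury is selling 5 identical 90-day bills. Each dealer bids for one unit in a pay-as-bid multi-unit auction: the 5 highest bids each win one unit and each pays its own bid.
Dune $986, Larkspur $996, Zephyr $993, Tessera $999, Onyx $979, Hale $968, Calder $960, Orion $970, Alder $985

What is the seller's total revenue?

Total revenue: $4,959

Sorting: 999 (Tessera), 996 (Larkspur), 993 (Zephyr), 986 (Dune), 985 (Alder), 979 (Onyx), 970 (Orion), …
Winners (5 units): Tessera, Larkspur, Zephyr, Dune, Alder.
Total revenue = 999 + 996 + 993 + 986 + 985 = $4,959.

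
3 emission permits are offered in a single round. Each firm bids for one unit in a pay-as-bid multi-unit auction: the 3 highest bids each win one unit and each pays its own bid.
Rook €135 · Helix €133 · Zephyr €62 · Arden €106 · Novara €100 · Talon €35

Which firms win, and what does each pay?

Rook €135, Helix €133, Arden €106

Bids ranked high→low: 135 (Rook), 133 (Helix), 106 (Arden), 100 (Novara), 62 (Zephyr), …
Winners (3 units): Rook, Helix, Arden.
Each winner pays its own bid: Rook €135, Helix €133, Arden €106.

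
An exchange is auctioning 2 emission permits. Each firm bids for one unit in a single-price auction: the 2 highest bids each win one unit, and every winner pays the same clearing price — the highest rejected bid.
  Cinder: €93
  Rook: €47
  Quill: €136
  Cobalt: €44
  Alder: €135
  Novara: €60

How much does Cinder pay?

Cinder pays €0

Sorting: 136 (Quill), 135 (Alder), 93 (Cinder), 60 (Novara), …
Winners (2 units): Quill, Alder.
Clearing price = highest rejected bid = €93.
Cinder does not win → pays €0.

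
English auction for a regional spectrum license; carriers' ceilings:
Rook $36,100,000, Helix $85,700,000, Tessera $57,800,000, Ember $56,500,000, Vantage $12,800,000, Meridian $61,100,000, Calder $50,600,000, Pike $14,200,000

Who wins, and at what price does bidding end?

Helix wins at $61,100,000

Ascending (English) auction: the price rises until one bidder remains; the winner pays the price at which the last rival dropped out.
Sorting limits: 85,700,000 (Helix) > 61,100,000 (Meridian) > 57,800,000 (Tessera) > 56,500,000 (Ember) > 50,600,000 (Calder) > 36,100,000 (Rook) > …
Bidding ends when Meridian exits at $61,100,000; Helix takes it.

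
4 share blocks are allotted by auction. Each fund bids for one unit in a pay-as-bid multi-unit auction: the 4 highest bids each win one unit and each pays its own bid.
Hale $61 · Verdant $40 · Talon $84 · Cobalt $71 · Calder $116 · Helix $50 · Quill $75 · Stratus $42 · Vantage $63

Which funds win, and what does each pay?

Ordering the bids: 116 (Calder), 84 (Talon), 75 (Quill), 71 (Cobalt), 63 (Vantage), 61 (Hale), …
Top 4: Calder, Talon, Quill, Cobalt.
Each winner pays its own bid: Calder $116, Talon $84, Quill $75, Cobalt $71.

Calder $116, Talon $84, Quill $75, Cobalt $71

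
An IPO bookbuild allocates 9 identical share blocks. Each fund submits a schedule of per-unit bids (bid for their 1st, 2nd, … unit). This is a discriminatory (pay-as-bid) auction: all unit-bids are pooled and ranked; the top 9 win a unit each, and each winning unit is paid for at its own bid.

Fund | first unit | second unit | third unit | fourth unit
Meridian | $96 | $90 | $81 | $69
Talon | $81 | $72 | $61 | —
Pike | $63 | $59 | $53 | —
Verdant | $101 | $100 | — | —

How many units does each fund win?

All unit-bids, highest first — top 9: 101 (Verdant-1), 100 (Verdant-2), 96 (Meridian-1), 90 (Meridian-2), 81 (Meridian-3), 81 (Talon-1), 72 (Talon-2), 69 (Meridian-4), 63 (Pike-1)
Next rejected bid: $61 (not a price — pay-as-bid).
Allocation: Meridian 4, Pike 1, Talon 2, Verdant 2.

Meridian 4, Pike 1, Talon 2, Verdant 2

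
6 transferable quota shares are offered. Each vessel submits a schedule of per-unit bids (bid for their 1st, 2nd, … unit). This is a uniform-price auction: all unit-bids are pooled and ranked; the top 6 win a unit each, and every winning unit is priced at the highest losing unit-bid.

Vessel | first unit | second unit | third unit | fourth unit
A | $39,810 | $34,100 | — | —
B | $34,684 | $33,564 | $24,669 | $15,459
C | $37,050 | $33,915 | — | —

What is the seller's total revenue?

All unit-bids, highest first — top 6: 39,810 (A-1), 37,050 (C-1), 34,684 (B-1), 34,100 (A-2), 33,915 (C-2), 33,564 (B-2)
Highest rejected unit-bid = $24,669.
Allocation: A 2, B 2, C 2. Every unit priced at $24,669.
Revenue = 6 × 24,669 = $148,014.

Total revenue: $148,014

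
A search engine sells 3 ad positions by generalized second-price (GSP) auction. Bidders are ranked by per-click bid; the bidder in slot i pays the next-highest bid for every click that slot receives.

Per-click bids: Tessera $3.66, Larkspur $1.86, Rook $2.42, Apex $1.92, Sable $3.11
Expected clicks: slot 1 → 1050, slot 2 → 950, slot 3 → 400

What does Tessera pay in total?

Ranked by bid: $3.66 (Tessera) > $3.11 (Sable) > $2.42 (Rook) > $1.92 (Apex) > …
Tessera holds slot 1 → pays next bid $3.11 × 1050 clicks = $3265.50.

Tessera pays $3265.50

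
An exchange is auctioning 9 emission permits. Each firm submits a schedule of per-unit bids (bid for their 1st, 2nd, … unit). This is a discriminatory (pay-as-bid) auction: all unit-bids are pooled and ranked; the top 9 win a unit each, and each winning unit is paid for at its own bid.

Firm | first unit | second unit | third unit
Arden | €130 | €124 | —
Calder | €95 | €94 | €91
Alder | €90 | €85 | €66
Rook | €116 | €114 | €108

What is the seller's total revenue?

Merging the schedules and taking the best 9: 130 (Arden-1), 124 (Arden-2), 116 (Rook-1), 114 (Rook-2), 108 (Rook-3), 95 (Calder-1), 94 (Calder-2), 91 (Calder-3), 90 (Alder-1)
Next rejected bid: €85 (not a price — pay-as-bid).
Each winning unit pays its own bid.
Revenue = 130 + 124 + 116 + 114 + 108 + 95 + 94 + 91 + 90 = €962.

Total revenue: €962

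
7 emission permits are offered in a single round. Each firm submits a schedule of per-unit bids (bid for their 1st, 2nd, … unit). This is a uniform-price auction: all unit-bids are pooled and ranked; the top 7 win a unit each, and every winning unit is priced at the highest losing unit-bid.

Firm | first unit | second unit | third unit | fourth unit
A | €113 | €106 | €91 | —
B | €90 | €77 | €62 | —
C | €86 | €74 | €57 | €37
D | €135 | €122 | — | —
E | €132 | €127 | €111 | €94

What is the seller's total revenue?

Pooled unit-bids ranked (top 7): 135 (D-1), 132 (E-1), 127 (E-2), 122 (D-2), 113 (A-1), 111 (E-3), 106 (A-2)
The (k+1)-th unit-bid is €94.
Allocation: A 2, D 2, E 3. Every unit priced at €94.
Revenue = 7 × 94 = €658.

Total revenue: €658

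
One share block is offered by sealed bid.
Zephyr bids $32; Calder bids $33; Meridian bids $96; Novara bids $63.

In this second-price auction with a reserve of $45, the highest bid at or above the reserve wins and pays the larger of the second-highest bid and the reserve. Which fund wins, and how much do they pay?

Meridian pays $63

Rule: the highest bid at or above the reserve wins and pays the larger of the second-highest bid and the reserve.
Sorting bids: 96 (Meridian) > 63 (Novara) > 33 (Calder) > 32 (Zephyr)
Meridian has the top bid at or above the reserve ($96).
max(second-highest $63, reserve $45) = $63; the reserve does not bind.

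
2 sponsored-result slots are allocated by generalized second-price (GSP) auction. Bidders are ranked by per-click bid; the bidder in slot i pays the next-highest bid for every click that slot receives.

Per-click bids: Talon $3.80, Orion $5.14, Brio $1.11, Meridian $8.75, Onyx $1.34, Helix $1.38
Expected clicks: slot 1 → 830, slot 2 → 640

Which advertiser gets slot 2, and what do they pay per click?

Per-click bids in order: $8.75 (Meridian) > $5.14 (Orion) > $3.80 (Talon) > …
Slot 2 goes to the second-ranked bidder, Orion, who pays the next bid down: $3.80/click.

Orion; $3.80 per click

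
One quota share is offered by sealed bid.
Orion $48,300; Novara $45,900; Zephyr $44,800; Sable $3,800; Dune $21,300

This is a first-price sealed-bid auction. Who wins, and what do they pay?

Sorting bids: 48,300 (Orion) > 45,900 (Novara) > 44,800 (Zephyr) > 21,300 (Dune) > 3,800 (Sable)
Orion is highest → pays own bid, $48,300.

Orion pays $48,300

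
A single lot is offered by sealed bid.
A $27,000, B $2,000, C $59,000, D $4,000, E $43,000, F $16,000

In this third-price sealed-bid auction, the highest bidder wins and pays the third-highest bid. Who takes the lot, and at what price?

C pays $27,000

Bids in order: 59,000 (C) > 43,000 (E) > 27,000 (A) > 16,000 (F) > 4,000 (D) > 2,000 (B)
C wins; payment is bid #3 in the ranking = $27,000.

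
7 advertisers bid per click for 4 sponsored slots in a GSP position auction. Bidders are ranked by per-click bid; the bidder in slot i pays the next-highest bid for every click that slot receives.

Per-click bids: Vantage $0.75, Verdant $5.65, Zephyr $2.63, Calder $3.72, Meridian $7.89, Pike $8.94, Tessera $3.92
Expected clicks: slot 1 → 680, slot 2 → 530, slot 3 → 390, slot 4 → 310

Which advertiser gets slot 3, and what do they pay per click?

Per-click bids in order: $8.94 (Pike) > $7.89 (Meridian) > $5.65 (Verdant) > $3.92 (Tessera) > $3.72 (Calder) > …
Slot 3 goes to the third-ranked bidder, Verdant, who pays the next bid down: $3.92/click.

Verdant; $3.92 per click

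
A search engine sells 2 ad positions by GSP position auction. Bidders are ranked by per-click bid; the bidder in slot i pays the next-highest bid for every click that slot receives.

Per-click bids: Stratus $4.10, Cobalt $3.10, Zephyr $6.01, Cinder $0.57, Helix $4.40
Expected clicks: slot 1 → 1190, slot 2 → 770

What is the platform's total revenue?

Per-click bids in order: $6.01 (Zephyr) > $4.40 (Helix) > $4.10 (Stratus) > …
Slot 1: Zephyr pays $4.40 × 1190 = $5236.00
Slot 2: Helix pays $4.10 × 770 = $3157.00
Total = $8393.00

Total revenue: $8393.00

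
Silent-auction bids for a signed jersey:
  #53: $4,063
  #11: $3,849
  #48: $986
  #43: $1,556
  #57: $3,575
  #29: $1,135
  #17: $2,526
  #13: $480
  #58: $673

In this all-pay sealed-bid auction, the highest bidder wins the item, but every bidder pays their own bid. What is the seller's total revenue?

Bids ranked: 4,063 (#53) > 3,849 (#11) > 3,575 (#57) > 2,526 (#17) > 1,556 (#43) > 1,135 (#29) > …
#53 wins with the top bid; all bids are sunk regardless.
Every bidder forfeits their bid regardless of winning.
Revenue = 4,063 + 3,849 + 986 + 1,556 + 3,575 + 1,135 + 2,526 + 480 + 673 = $18,843.

Total revenue: $18,843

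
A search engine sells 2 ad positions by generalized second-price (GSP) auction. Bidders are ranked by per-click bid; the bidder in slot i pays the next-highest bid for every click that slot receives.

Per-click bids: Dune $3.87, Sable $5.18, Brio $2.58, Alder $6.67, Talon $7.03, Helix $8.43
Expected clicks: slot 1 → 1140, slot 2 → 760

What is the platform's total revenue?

Ranked by bid: $8.43 (Helix) > $7.03 (Talon) > $6.67 (Alder) > …
Slot 1: Helix pays $7.03 × 1140 = $8014.20
Slot 2: Talon pays $6.67 × 760 = $5069.20
Total = $13083.40

Total revenue: $13083.40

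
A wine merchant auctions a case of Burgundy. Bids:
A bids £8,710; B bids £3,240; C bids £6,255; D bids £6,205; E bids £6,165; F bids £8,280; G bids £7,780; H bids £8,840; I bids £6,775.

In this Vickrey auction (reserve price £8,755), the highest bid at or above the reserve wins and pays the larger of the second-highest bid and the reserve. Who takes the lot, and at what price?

H pays £8,755

Rule: the highest bid at or above the reserve wins and pays the larger of the second-highest bid and the reserve.
Bids ranked: 8,840 (H) > 8,710 (A) > 8,280 (F) > 7,780 (G) > 6,775 (I) > 6,255 (C) > …
Highest eligible bid: H at £8,840.
max(second-highest £8,710, reserve £8,755) = £8,755.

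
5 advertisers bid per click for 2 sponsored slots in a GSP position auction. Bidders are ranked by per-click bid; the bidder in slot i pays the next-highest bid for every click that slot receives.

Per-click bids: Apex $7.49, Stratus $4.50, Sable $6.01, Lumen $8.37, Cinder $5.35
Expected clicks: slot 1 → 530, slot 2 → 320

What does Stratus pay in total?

Stratus pays $0.00

Ranked by bid: $8.37 (Lumen) > $7.49 (Apex) > $6.01 (Sable) > …
Stratus ranks below slot 2 → no slot, pays nothing.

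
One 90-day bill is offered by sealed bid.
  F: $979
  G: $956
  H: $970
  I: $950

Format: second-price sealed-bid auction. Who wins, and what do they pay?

Sorting bids: 979 (F) > 970 (H) > 956 (G) > 950 (I)
F is highest; pays the second-highest bid, $970.

F pays $970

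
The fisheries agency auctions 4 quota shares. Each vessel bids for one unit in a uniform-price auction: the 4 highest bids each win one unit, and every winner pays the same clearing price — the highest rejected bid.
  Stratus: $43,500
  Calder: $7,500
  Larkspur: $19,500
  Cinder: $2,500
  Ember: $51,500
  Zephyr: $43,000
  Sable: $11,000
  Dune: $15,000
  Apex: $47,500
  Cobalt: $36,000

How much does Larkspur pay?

Larkspur pays $0

Ordering the bids: 51,500 (Ember), 47,500 (Apex), 43,500 (Stratus), 43,000 (Zephyr), 36,000 (Cobalt), 19,500 (Larkspur), …
Winners (4 units): Ember, Apex, Stratus, Zephyr.
Clearing price = highest rejected bid = $36,000.
Larkspur does not win → pays $0.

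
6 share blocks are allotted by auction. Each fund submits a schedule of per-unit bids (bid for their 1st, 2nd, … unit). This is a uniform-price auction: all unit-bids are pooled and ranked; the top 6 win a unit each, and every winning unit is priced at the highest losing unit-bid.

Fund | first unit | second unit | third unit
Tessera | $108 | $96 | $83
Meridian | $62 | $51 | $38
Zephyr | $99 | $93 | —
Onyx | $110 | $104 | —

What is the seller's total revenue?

Total revenue: $498

Pooled unit-bids ranked (top 6): 110 (Onyx-1), 108 (Tessera-1), 104 (Onyx-2), 99 (Zephyr-1), 96 (Tessera-2), 93 (Zephyr-2)
Highest rejected unit-bid = $83.
Allocation: Onyx 2, Tessera 2, Zephyr 2. Every unit priced at $83.
Revenue = 6 × 83 = $498.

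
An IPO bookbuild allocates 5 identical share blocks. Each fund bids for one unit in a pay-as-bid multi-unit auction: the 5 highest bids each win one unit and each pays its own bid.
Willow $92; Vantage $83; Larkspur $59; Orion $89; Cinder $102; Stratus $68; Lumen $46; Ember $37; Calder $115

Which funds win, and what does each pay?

Bids ranked high→low: 115 (Calder), 102 (Cinder), 92 (Willow), 89 (Orion), 83 (Vantage), 68 (Stratus), 59 (Larkspur), …
The 5 highest are Calder, Cinder, Willow, Orion, Vantage.
Each winner pays its own bid: Calder $115, Cinder $102, Willow $92, Orion $89, Vantage $83.

Calder $115, Cinder $102, Willow $92, Orion $89, Vantage $83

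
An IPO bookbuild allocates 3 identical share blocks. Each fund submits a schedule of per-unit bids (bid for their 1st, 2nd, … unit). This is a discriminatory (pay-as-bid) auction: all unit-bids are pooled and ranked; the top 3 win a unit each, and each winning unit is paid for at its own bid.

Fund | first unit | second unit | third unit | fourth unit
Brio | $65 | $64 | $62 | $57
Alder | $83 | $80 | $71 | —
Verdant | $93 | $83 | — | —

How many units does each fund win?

All unit-bids, highest first — top 3: 93 (Verdant-1), 83 (Alder-1), 83 (Verdant-2)
Next rejected bid: $80 (not a price — pay-as-bid).
Allocation: Alder 1, Verdant 2.

Alder 1, Verdant 2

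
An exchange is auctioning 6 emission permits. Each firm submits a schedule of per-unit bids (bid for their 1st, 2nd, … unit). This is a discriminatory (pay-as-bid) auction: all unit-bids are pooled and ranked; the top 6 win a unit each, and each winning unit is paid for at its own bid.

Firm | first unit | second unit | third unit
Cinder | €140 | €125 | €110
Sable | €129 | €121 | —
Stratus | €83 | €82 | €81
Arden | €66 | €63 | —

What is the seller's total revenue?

Total revenue: €708

All unit-bids, highest first — top 6: 140 (Cinder-1), 129 (Sable-1), 125 (Cinder-2), 121 (Sable-2), 110 (Cinder-3), 83 (Stratus-1)
Next rejected bid: €82 (not a price — pay-as-bid).
Each winning unit pays its own bid.
Revenue = 140 + 129 + 125 + 121 + 110 + 83 = €708.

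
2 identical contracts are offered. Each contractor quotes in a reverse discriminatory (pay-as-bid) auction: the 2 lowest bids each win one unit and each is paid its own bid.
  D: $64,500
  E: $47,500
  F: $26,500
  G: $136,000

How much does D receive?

D is paid $0

Ordering the bids: 26,500 (F), 47,500 (E), 64,500 (D), 136,000 (G)
The 2 lowest are F, E.
D does not win → $0.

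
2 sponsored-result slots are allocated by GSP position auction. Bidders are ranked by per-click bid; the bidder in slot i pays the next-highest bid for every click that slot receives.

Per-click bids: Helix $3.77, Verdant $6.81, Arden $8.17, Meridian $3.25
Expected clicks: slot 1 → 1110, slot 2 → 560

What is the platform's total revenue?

Total revenue: $9670.30

Ranked by bid: $8.17 (Arden) > $6.81 (Verdant) > $3.77 (Helix) > …
Slot 1: Arden pays $6.81 × 1110 = $7559.10
Slot 2: Verdant pays $3.77 × 560 = $2111.20
Total = $9670.30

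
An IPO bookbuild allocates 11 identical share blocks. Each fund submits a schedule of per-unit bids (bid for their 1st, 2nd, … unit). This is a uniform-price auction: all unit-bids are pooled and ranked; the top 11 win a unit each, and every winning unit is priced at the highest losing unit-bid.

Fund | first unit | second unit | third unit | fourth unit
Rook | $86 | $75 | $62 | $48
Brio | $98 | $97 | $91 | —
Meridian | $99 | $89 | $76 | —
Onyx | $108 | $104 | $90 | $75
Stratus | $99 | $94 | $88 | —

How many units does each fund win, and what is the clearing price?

Brio 3, Meridian 2, Onyx 3, Stratus 3; clearing price $86

Pooled unit-bids ranked (top 11): 108 (Onyx-1), 104 (Onyx-2), 99 (Meridian-1), 99 (Stratus-1), 98 (Brio-1), 97 (Brio-2), 94 (Stratus-2), 91 (Brio-3), 90 (Onyx-3), 89 (Meridian-2), 88 (Stratus-3)
First bid not allocated: $86.
Allocation: Brio 3, Meridian 2, Onyx 3, Stratus 3.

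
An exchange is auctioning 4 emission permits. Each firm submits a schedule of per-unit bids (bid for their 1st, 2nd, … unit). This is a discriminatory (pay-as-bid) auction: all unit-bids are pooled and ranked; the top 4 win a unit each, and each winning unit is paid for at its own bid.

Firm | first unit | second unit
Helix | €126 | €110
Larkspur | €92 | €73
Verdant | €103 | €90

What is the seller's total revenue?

Merging the schedules and taking the best 4: 126 (Helix-1), 110 (Helix-2), 103 (Verdant-1), 92 (Larkspur-1)
Next rejected bid: €90 (not a price — pay-as-bid).
Each winning unit pays its own bid.
Revenue = 126 + 110 + 103 + 92 = €431.

Total revenue: €431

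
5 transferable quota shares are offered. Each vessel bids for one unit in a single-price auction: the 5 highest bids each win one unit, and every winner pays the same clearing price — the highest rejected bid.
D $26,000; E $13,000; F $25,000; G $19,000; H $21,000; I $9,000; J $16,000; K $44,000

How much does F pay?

F pays $16,000

Sorting: 44,000 (K), 26,000 (D), 25,000 (F), 21,000 (H), 19,000 (G), 16,000 (J), 13,000 (E), …
The 5 highest are K, D, F, H, G.
Highest unsuccessful bid: $16,000 → clearing price.
F wins → pays $16,000.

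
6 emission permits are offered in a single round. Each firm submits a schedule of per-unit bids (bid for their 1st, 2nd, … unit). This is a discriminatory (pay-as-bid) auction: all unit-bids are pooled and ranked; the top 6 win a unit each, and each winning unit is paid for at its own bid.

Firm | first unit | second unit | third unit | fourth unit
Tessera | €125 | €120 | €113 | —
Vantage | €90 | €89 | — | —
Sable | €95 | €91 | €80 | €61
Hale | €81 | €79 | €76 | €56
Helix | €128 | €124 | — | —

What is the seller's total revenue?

All unit-bids, highest first — top 6: 128 (Helix-1), 125 (Tessera-1), 124 (Helix-2), 120 (Tessera-2), 113 (Tessera-3), 95 (Sable-1)
Next rejected bid: €91 (not a price — pay-as-bid).
Each winning unit pays its own bid.
Revenue = 128 + 125 + 124 + 120 + 113 + 95 = €705.

Total revenue: €705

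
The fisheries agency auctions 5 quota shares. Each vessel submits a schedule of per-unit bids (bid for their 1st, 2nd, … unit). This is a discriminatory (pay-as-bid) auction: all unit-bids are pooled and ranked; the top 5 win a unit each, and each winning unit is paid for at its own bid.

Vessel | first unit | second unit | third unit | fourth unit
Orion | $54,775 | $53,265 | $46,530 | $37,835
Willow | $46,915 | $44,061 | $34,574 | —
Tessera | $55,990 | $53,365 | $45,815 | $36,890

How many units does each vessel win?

Orion 2, Tessera 2, Willow 1

Merging the schedules and taking the best 5: 55,990 (Tessera-1), 54,775 (Orion-1), 53,365 (Tessera-2), 53,265 (Orion-2), 46,915 (Willow-1)
Next rejected bid: $46,530 (not a price — pay-as-bid).
Allocation: Orion 2, Tessera 2, Willow 1.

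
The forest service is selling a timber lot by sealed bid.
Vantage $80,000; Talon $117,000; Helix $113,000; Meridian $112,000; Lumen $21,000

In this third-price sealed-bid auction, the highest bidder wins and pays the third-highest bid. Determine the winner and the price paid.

Talon pays $112,000

Third-price sealed-bid auction: the highest bidder wins and pays the third-highest bid.
Sorting bids: 117,000 (Talon) > 113,000 (Helix) > 112,000 (Meridian) > 80,000 (Vantage) > 21,000 (Lumen)
Talon is highest; pays the third-highest bid, $112,000.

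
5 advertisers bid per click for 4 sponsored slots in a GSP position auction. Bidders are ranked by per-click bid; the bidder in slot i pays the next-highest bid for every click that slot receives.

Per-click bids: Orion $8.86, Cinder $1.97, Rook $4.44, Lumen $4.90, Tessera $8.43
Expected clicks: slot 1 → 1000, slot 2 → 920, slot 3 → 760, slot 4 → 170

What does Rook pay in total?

Rook pays $334.90

Ranked by bid: $8.86 (Orion) > $8.43 (Tessera) > $4.90 (Lumen) > $4.44 (Rook) > $1.97 (Cinder)
Rook holds slot 4 → pays next bid $1.97 × 170 clicks = $334.90.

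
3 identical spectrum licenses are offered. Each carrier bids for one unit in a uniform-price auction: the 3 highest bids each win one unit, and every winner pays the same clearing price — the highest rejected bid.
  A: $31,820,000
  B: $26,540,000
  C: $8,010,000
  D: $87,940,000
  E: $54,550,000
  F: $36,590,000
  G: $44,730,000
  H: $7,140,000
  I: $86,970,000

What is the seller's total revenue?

Sorting: 87,940,000 (D), 86,970,000 (I), 54,550,000 (E), 44,730,000 (G), 36,590,000 (F), …
Winners (3 units): D, I, E.
Clearing price = highest rejected bid = $44,730,000.
Total revenue = 3 × $44,730,000 = $134,190,000.

Total revenue: $134,190,000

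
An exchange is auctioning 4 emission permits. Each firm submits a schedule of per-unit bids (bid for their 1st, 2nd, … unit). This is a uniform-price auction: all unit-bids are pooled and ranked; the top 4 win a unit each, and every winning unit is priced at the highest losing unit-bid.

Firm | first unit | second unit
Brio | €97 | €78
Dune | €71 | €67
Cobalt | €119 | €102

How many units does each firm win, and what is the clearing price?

Pooled unit-bids ranked (top 4): 119 (Cobalt-1), 102 (Cobalt-2), 97 (Brio-1), 78 (Brio-2)
First bid not allocated: €71.
Allocation: Brio 2, Cobalt 2.

Brio 2, Cobalt 2; clearing price €71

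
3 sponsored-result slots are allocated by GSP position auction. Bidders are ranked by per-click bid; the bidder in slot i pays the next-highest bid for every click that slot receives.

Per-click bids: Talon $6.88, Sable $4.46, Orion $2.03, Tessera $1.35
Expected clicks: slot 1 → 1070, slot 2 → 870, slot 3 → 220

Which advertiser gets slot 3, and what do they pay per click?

Orion; $1.35 per click

Per-click bids in order: $6.88 (Talon) > $4.46 (Sable) > $2.03 (Orion) > $1.35 (Tessera)
Slot 3 goes to the third-ranked bidder, Orion, who pays the next bid down: $1.35/click.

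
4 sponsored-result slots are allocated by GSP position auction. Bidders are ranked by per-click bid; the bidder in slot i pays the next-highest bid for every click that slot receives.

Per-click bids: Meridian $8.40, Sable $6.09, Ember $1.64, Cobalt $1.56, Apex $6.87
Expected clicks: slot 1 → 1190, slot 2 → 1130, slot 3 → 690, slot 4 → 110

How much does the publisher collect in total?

Per-click bids in order: $8.40 (Meridian) > $6.87 (Apex) > $6.09 (Sable) > $1.64 (Ember) > $1.56 (Cobalt)
Slot 1: Meridian pays $6.87 × 1190 = $8175.30
Slot 2: Apex pays $6.09 × 1130 = $6881.70
Slot 3: Sable pays $1.64 × 690 = $1131.60
Slot 4: Ember pays $1.56 × 110 = $171.60
Total = $16360.20

Total revenue: $16360.20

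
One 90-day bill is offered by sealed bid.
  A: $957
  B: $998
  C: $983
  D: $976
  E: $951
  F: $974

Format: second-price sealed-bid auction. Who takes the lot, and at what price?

Bids in order: 998 (B) > 983 (C) > 976 (D) > 974 (F) > 957 (A) > 951 (E)
B is highest; pays the second-highest bid, $983.

B pays $983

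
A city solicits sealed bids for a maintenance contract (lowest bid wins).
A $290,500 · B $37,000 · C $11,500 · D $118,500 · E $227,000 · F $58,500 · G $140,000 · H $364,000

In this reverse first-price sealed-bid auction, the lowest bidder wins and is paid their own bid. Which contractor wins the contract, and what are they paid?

C is paid $11,500

Bids in order: 11,500 (C) < 37,000 (B) < 58,500 (F) < 118,500 (D) < 140,000 (G) < 227,000 (E) < …
First-price: C is paid what they bid, $11,500.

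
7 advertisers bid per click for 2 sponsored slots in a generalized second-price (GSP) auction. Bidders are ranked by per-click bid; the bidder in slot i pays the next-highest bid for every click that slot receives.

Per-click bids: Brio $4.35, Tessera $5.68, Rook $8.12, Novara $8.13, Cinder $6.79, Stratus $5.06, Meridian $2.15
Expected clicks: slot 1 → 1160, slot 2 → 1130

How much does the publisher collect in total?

Total revenue: $17091.90

Per-click bids in order: $8.13 (Novara) > $8.12 (Rook) > $6.79 (Cinder) > …
Slot 1: Novara pays $8.12 × 1160 = $9419.20
Slot 2: Rook pays $6.79 × 1130 = $7672.70
Total = $17091.90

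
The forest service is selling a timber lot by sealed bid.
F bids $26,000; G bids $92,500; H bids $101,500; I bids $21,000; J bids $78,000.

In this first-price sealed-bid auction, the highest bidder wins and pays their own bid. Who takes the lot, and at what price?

Rule: the highest bidder wins and pays their own bid.
Sorting bids: 101,500 (H) > 92,500 (G) > 78,000 (J) > 26,000 (F) > 21,000 (I)
First-price: H pays what they bid, $101,500.

H pays $101,500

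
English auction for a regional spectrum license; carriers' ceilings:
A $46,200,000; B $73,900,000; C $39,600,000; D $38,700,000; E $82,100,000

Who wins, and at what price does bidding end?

E wins at $73,900,000

Limits ranked: 82,100,000 (E) > 73,900,000 (B) > 46,200,000 (A) > 39,600,000 (C) > 38,700,000 (D)
B is the last rival to drop out, at $73,900,000; E remains and wins at that price.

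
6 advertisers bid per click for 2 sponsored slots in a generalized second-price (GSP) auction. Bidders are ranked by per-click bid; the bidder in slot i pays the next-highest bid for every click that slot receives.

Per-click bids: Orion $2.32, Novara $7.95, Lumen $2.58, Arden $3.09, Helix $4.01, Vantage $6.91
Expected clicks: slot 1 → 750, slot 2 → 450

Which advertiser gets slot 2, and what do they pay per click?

Sorting advertisers: $7.95 (Novara) > $6.91 (Vantage) > $4.01 (Helix) > …
Slot 2 goes to the second-ranked bidder, Vantage, who pays the next bid down: $4.01/click.

Vantage; $4.01 per click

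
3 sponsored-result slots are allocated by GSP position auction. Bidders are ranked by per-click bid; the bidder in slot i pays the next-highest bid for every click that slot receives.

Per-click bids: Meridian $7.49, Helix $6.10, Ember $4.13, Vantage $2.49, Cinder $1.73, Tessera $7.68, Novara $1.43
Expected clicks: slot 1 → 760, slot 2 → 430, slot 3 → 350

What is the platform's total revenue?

Total revenue: $9760.90

Ranked by bid: $7.68 (Tessera) > $7.49 (Meridian) > $6.10 (Helix) > $4.13 (Ember) > …
Slot 1: Tessera pays $7.49 × 760 = $5692.40
Slot 2: Meridian pays $6.10 × 430 = $2623.00
Slot 3: Helix pays $4.13 × 350 = $1445.50
Total = $9760.90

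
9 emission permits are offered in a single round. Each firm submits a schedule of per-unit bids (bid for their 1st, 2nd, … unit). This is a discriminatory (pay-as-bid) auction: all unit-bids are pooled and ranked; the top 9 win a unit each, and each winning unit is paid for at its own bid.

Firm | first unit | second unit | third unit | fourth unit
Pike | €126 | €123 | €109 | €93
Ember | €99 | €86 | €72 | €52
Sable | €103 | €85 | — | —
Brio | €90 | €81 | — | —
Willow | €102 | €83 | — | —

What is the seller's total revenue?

Merging the schedules and taking the best 9: 126 (Pike-1), 123 (Pike-2), 109 (Pike-3), 103 (Sable-1), 102 (Willow-1), 99 (Ember-1), 93 (Pike-4), 90 (Brio-1), 86 (Ember-2)
Next rejected bid: €85 (not a price — pay-as-bid).
Each winning unit pays its own bid.
Revenue = 126 + 123 + 109 + 103 + 102 + 99 + 93 + 90 + 86 = €931.

Total revenue: €931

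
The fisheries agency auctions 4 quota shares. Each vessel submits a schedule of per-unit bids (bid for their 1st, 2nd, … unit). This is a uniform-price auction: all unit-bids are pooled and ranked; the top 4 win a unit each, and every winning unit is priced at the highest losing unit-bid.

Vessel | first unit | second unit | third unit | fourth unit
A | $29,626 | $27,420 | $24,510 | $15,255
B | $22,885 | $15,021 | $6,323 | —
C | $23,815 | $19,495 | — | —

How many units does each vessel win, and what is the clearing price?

Pooled unit-bids ranked (top 4): 29,626 (A-1), 27,420 (A-2), 24,510 (A-3), 23,815 (C-1)
Highest rejected unit-bid = $22,885.
Allocation: A 3, C 1.

A 3, C 1; clearing price $22,885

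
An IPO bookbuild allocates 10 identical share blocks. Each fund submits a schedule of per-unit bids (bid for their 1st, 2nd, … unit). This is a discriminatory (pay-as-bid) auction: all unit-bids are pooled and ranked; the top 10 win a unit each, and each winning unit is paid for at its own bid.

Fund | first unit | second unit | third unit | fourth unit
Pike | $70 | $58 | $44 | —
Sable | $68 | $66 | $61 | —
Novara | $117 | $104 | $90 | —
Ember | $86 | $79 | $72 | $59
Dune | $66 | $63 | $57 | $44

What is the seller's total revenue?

Total revenue: $818

Pooled unit-bids ranked (top 10): 117 (Novara-1), 104 (Novara-2), 90 (Novara-3), 86 (Ember-1), 79 (Ember-2), 72 (Ember-3), 70 (Pike-1), 68 (Sable-1), 66 (Sable-2), 66 (Dune-1)
Next rejected bid: $63 (not a price — pay-as-bid).
Each winning unit pays its own bid.
Revenue = 117 + 104 + 90 + 86 + 79 + 72 + 70 + 68 + 66 + 66 = $818.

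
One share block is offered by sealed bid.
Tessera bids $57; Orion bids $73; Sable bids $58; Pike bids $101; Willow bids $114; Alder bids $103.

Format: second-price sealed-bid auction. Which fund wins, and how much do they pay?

Sorting bids: 114 (Willow) > 103 (Alder) > 101 (Pike) > 73 (Orion) > 58 (Sable) > 57 (Tessera)
Willow is highest; pays the second-highest bid, $103.

Willow pays $103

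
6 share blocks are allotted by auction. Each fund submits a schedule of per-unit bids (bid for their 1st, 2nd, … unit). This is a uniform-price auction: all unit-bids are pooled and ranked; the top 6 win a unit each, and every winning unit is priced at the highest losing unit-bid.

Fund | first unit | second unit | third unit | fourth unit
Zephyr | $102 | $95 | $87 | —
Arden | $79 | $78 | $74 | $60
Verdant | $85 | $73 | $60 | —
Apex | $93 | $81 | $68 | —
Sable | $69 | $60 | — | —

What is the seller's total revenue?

Total revenue: $474

Merging the schedules and taking the best 6: 102 (Zephyr-1), 95 (Zephyr-2), 93 (Apex-1), 87 (Zephyr-3), 85 (Verdant-1), 81 (Apex-2)
First bid not allocated: $79.
Allocation: Apex 2, Verdant 1, Zephyr 3. Every unit priced at $79.
Revenue = 6 × 79 = $474.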